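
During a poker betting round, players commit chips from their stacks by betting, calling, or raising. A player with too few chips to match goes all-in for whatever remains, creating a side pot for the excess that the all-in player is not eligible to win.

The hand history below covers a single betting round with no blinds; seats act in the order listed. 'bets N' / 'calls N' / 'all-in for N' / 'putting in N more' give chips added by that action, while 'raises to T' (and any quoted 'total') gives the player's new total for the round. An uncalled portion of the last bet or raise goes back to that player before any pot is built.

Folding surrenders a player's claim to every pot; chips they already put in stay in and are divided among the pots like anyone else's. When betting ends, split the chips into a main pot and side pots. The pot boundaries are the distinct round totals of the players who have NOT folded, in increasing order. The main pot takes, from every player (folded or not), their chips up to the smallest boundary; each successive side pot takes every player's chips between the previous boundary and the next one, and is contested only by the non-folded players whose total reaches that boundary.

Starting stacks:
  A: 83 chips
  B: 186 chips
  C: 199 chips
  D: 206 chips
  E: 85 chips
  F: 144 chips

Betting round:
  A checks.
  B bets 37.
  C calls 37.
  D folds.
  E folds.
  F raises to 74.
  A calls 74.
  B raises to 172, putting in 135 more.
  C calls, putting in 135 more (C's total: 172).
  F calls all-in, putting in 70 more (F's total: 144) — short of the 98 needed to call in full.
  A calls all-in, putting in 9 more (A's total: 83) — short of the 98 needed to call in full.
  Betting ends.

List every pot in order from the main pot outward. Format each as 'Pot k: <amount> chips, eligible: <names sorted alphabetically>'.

Contributions: A=83, B=172, C=172, F=144
Folded: D, E
Pot levels (distinct totals of non-folded players): 83, 144, 172
Layer 1-83: 83 each from A, B, C, F = 83*4 = 332 chips; eligible A, B, C, F
Layer 84-144: 61 each from B, C, F = 61*3 = 183 chips; eligible B, C, F
Layer 145-172: 28 each from B, C = 28*2 = 56 chips; eligible B, C

Pot 1: 332 chips, eligible: A, B, C, F
Pot 2: 183 chips, eligible: B, C, F
Pot 3: 56 chips, eligible: B, C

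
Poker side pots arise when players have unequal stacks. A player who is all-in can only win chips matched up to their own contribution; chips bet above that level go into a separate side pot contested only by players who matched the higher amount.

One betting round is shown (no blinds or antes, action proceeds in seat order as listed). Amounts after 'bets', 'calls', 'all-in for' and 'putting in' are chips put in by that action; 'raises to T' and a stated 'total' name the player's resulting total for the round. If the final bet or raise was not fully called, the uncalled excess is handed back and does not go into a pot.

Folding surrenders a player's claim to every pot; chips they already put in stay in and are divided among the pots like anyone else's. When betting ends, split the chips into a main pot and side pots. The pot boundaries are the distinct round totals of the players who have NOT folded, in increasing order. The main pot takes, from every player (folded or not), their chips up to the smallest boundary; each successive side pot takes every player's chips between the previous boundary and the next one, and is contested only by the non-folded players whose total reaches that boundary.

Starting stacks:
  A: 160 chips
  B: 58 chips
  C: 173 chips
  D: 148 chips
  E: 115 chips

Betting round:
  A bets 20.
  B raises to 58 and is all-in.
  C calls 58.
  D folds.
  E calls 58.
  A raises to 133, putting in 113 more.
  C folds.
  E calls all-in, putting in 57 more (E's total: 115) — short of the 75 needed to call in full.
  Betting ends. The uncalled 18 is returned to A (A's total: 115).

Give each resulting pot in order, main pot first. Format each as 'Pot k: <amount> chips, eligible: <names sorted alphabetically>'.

Contributions (after 18 returned to A): A=115, B=58, C=58, E=115
Folded: C, D
Pot levels (distinct totals of non-folded players): 58, 115
Layer 1-58: 58 each from A, B, C, E = 58*4 = 232 chips; eligible A, B, E
Layer 59-115: 57 each from A, E = 57*2 = 114 chips; eligible A, E

Pot 1: 232 chips, eligible: A, B, E
Pot 2: 114 chips, eligible: A, E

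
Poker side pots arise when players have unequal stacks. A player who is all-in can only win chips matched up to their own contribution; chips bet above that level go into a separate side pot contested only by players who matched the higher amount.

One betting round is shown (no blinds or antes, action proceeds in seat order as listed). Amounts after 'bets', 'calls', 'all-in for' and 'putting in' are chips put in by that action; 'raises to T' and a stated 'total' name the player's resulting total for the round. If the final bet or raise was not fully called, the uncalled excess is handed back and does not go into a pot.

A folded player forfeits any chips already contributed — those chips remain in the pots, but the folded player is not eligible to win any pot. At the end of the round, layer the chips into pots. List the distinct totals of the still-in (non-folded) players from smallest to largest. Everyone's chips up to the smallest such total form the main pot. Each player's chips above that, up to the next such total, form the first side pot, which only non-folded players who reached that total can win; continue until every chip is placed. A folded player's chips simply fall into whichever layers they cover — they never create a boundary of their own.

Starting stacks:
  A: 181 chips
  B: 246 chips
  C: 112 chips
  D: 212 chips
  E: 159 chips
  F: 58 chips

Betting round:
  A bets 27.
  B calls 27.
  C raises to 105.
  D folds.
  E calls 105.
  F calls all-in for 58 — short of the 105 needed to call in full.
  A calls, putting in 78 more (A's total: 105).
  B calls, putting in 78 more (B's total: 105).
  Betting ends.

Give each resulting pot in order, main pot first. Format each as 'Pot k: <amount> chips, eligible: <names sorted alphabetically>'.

Pot 1: 290 chips, eligible: A, B, C, E, F
Pot 2: 188 chips, eligible: A, B, C, E

Derivation:
Contributions: A=105, B=105, C=105, E=105, F=58
Folded: D
Pot levels (distinct totals of non-folded players): 58, 105
Layer 1-58: 58 each from A, B, C, E, F = 58*5 = 290 chips; eligible A, B, C, E, F
Layer 59-105: 47 each from A, B, C, E = 47*4 = 188 chips; eligible A, B, C, E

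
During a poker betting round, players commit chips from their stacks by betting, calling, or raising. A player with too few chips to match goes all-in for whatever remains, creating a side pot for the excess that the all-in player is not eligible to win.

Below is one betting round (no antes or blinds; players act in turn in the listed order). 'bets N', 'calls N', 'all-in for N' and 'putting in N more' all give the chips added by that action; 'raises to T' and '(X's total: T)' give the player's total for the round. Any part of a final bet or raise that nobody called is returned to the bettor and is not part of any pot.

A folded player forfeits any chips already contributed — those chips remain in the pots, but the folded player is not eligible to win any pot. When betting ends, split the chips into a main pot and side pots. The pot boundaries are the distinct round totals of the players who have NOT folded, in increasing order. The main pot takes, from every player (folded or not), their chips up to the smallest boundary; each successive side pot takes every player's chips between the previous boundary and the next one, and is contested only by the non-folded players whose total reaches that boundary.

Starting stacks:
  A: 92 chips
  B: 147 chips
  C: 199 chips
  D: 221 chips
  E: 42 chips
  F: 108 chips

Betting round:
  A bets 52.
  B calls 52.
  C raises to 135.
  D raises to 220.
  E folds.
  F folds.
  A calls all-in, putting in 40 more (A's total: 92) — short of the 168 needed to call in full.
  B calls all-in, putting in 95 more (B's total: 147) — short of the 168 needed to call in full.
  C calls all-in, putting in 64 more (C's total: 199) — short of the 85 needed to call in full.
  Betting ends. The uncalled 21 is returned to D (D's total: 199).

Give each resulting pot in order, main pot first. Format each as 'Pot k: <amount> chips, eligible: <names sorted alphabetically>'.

Contributions (after 21 returned to D): A=92, B=147, C=199, D=199
Folded: E, F
Pot levels (distinct totals of non-folded players): 92, 147, 199
Layer 1-92: 92 each from A, B, C, D = 92*4 = 368 chips; eligible A, B, C, D
Layer 93-147: 55 each from B, C, D = 55*3 = 165 chips; eligible B, C, D
Layer 148-199: 52 each from C, D = 52*2 = 104 chips; eligible C, D

Pot 1: 368 chips, eligible: A, B, C, D
Pot 2: 165 chips, eligible: B, C, D
Pot 3: 104 chips, eligible: C, D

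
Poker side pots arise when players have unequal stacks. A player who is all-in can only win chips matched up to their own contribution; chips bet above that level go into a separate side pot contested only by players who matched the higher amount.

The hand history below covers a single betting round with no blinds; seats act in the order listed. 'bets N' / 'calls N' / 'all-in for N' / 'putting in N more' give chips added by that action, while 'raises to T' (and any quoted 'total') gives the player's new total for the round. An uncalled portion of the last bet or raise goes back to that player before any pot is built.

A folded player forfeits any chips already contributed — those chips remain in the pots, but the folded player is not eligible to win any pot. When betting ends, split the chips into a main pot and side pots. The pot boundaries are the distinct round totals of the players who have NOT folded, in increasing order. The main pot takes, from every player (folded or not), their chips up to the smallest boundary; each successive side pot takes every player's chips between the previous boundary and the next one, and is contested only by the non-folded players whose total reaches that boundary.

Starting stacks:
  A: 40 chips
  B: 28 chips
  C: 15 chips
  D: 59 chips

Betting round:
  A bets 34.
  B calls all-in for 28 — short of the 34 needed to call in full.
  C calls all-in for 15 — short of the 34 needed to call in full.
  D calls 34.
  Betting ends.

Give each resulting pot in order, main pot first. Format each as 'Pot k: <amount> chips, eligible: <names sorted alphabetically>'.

Contributions: A=34, B=28, C=15, D=34
Pot levels (distinct totals of non-folded players): 15, 28, 34
Layer 1-15: 15 each from A, B, C, D = 15*4 = 60 chips; eligible A, B, C, D
Layer 16-28: 13 each from A, B, D = 13*3 = 39 chips; eligible A, B, D
Layer 29-34: 6 each from A, D = 6*2 = 12 chips; eligible A, D

Pot 1: 60 chips, eligible: A, B, C, D
Pot 2: 39 chips, eligible: A, B, D
Pot 3: 12 chips, eligible: A, D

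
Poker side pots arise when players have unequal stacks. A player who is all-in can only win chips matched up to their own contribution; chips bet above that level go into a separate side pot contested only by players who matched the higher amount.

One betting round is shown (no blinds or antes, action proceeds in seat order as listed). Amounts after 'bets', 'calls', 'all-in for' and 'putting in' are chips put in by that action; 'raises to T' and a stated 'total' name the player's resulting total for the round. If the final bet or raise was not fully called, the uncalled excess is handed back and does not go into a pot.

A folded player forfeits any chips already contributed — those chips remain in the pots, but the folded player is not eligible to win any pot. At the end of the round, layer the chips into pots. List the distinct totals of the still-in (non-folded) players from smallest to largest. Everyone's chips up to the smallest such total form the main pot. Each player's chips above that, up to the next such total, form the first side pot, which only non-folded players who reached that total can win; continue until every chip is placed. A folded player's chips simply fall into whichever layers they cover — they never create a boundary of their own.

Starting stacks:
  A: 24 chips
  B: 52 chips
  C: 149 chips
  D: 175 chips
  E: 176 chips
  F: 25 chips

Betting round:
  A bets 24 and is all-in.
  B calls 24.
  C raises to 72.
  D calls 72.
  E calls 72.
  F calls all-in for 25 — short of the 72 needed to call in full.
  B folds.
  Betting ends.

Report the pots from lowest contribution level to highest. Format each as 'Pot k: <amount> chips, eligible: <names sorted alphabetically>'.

Pot 1: 144 chips, eligible: A, C, D, E, F
Pot 2: 4 chips, eligible: C, D, E, F
Pot 3: 141 chips, eligible: C, D, E

Derivation:
Contributions: A=24, B=24, C=72, D=72, E=72, F=25
Folded: B
Pot levels (distinct totals of non-folded players): 24, 25, 72
Layer 1-24: 24 each from A, B, C, D, E, F = 24*6 = 144 chips; eligible A, C, D, E, F
Layer 25-25: 1 each from C, D, E, F = 1*4 = 4 chips; eligible C, D, E, F
Layer 26-72: 47 each from C, D, E = 47*3 = 141 chips; eligible C, D, E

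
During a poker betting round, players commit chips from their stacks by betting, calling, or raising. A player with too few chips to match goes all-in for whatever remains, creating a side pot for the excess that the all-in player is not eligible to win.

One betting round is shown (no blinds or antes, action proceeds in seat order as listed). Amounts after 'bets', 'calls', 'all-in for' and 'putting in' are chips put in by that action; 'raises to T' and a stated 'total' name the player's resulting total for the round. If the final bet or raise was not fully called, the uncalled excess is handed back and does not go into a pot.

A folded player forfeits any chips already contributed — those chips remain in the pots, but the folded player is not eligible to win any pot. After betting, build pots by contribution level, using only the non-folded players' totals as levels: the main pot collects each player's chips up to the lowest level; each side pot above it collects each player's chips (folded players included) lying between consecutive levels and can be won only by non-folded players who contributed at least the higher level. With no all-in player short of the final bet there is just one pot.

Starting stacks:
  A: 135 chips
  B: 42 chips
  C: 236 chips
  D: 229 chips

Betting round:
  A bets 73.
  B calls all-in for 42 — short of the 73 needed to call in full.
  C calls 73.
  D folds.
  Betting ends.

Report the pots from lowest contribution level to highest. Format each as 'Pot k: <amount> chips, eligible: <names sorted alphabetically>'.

Pot 1: 126 chips, eligible: A, B, C
Pot 2: 62 chips, eligible: A, C

Derivation:
Contributions: A=73, B=42, C=73
Folded: D
Pot levels (distinct totals of non-folded players): 42, 73
Layer 1-42: 42 each from A, B, C = 42*3 = 126 chips; eligible A, B, C
Layer 43-73: 31 each from A, C = 31*2 = 62 chips; eligible A, C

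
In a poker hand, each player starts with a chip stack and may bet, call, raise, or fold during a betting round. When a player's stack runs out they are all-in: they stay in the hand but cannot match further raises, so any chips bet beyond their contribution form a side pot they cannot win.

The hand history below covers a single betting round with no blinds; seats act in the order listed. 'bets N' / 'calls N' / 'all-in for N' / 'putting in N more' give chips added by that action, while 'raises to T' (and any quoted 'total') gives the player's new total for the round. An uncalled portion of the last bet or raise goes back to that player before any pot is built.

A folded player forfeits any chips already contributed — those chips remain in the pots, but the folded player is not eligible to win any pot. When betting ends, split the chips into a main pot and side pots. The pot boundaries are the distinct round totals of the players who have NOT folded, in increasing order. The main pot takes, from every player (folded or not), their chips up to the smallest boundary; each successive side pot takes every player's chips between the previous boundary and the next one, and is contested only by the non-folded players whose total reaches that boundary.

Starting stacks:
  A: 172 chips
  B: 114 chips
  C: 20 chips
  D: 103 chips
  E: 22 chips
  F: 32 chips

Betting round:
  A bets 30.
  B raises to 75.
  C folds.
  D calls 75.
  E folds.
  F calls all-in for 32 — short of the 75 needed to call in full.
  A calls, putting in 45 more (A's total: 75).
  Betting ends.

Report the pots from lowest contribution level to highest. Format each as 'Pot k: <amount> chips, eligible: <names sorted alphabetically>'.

Pot 1: 128 chips, eligible: A, B, D, F
Pot 2: 129 chips, eligible: A, B, D

Derivation:
Contributions: A=75, B=75, D=75, F=32
Folded: C, E
Pot levels (distinct totals of non-folded players): 32, 75
Layer 1-32: 32 each from A, B, D, F = 32*4 = 128 chips; eligible A, B, D, F
Layer 33-75: 43 each from A, B, D = 43*3 = 129 chips; eligible A, B, D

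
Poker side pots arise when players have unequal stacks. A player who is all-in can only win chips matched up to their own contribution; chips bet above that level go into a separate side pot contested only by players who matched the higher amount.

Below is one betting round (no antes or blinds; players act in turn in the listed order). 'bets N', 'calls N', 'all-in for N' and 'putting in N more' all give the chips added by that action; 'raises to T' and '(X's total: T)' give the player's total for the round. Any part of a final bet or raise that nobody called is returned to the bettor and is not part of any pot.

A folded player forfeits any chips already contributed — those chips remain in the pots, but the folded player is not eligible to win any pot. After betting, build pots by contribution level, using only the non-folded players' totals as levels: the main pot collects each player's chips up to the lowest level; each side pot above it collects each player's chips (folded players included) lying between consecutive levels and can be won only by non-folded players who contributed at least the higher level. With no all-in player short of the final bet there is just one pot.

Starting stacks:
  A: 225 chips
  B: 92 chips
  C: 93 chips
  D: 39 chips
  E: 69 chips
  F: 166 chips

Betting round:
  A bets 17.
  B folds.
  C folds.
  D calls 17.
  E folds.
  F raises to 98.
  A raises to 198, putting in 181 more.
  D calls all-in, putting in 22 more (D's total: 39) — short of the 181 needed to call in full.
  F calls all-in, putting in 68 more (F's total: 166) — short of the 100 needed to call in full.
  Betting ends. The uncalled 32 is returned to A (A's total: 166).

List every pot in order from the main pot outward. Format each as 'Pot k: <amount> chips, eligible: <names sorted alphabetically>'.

Contributions (after 32 returned to A): A=166, D=39, F=166
Folded: B, C, E
Pot levels (distinct totals of non-folded players): 39, 166
Layer 1-39: 39 each from A, D, F = 39*3 = 117 chips; eligible A, D, F
Layer 40-166: 127 each from A, F = 127*2 = 254 chips; eligible A, F

Pot 1: 117 chips, eligible: A, D, F
Pot 2: 254 chips, eligible: A, F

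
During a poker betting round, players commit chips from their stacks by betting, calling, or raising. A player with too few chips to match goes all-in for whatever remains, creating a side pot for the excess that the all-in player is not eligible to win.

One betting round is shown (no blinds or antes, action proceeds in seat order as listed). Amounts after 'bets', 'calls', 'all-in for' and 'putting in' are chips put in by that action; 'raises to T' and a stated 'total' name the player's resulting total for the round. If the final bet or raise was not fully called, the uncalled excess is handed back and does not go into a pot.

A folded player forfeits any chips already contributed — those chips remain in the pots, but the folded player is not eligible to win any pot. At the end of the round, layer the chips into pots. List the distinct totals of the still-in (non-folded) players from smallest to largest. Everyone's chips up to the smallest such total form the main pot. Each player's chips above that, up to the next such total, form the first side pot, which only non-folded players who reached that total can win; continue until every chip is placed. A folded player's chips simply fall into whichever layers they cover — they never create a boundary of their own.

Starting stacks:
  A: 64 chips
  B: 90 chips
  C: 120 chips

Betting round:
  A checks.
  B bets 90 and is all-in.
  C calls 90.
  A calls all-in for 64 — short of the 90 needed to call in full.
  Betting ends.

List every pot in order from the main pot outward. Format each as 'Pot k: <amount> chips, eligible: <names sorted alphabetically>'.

Pot 1: 192 chips, eligible: A, B, C
Pot 2: 52 chips, eligible: B, C

Derivation:
Contributions: A=64, B=90, C=90
Pot levels (distinct totals of non-folded players): 64, 90
Layer 1-64: 64 each from A, B, C = 64*3 = 192 chips; eligible A, B, C
Layer 65-90: 26 each from B, C = 26*2 = 52 chips; eligible B, C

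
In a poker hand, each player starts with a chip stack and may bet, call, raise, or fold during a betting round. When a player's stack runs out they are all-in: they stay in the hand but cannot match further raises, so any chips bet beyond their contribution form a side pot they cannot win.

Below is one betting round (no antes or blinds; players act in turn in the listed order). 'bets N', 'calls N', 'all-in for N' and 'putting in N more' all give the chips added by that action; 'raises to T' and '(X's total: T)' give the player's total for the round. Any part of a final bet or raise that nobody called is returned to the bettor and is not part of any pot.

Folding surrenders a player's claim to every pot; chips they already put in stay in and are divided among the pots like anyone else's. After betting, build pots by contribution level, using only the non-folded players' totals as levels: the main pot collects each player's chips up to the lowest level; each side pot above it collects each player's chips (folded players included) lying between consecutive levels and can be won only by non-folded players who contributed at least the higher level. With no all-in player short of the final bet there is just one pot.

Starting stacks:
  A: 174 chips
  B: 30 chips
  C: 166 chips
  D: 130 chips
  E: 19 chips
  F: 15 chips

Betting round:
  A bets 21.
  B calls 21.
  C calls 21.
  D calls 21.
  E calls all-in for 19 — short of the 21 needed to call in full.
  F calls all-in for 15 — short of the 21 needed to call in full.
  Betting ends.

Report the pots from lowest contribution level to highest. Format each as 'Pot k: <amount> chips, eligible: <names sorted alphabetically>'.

Contributions: A=21, B=21, C=21, D=21, E=19, F=15
Pot levels (distinct totals of non-folded players): 15, 19, 21
Layer 1-15: 15 each from A, B, C, D, E, F = 15*6 = 90 chips; eligible A, B, C, D, E, F
Layer 16-19: 4 each from A, B, C, D, E = 4*5 = 20 chips; eligible A, B, C, D, E
Layer 20-21: 2 each from A, B, C, D = 2*4 = 8 chips; eligible A, B, C, D

Pot 1: 90 chips, eligible: A, B, C, D, E, F
Pot 2: 20 chips, eligible: A, B, C, D, E
Pot 3: 8 chips, eligible: A, B, C, D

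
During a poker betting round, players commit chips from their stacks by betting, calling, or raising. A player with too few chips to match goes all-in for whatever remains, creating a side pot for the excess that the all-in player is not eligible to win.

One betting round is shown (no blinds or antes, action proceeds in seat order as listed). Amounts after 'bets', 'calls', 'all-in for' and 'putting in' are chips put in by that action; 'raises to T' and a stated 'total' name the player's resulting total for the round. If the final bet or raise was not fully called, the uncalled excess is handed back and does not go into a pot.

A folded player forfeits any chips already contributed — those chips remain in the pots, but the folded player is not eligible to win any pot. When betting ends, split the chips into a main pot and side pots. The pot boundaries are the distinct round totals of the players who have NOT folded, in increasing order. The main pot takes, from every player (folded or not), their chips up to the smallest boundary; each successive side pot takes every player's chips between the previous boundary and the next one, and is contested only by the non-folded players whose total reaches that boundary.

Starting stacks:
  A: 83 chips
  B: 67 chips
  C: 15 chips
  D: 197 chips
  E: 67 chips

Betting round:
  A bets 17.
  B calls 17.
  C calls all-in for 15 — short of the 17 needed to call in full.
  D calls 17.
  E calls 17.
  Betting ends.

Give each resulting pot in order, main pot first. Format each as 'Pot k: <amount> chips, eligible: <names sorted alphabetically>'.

Pot 1: 75 chips, eligible: A, B, C, D, E
Pot 2: 8 chips, eligible: A, B, D, E

Derivation:
Contributions: A=17, B=17, C=15, D=17, E=17
Pot levels (distinct totals of non-folded players): 15, 17
Layer 1-15: 15 each from A, B, C, D, E = 15*5 = 75 chips; eligible A, B, C, D, E
Layer 16-17: 2 each from A, B, D, E = 2*4 = 8 chips; eligible A, B, D, E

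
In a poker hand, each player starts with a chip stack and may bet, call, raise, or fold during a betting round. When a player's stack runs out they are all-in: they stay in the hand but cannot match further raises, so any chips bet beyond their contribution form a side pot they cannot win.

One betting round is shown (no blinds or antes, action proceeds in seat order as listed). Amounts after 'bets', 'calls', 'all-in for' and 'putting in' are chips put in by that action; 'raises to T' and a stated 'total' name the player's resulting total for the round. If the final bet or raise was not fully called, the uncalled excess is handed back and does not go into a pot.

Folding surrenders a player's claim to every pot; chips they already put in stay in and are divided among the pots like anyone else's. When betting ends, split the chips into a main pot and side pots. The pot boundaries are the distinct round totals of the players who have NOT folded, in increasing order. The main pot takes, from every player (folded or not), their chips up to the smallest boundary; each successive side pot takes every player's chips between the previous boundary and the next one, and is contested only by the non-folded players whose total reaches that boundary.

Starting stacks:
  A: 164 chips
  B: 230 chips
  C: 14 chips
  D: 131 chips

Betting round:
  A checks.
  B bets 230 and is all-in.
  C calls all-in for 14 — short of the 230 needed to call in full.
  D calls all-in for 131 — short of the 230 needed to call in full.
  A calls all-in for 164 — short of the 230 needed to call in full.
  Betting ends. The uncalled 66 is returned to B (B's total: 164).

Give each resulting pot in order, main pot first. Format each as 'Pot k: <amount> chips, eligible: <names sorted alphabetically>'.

Pot 1: 56 chips, eligible: A, B, C, D
Pot 2: 351 chips, eligible: A, B, D
Pot 3: 66 chips, eligible: A, B

Derivation:
Contributions (after 66 returned to B): A=164, B=164, C=14, D=131
Pot levels (distinct totals of non-folded players): 14, 131, 164
Layer 1-14: 14 each from A, B, C, D = 14*4 = 56 chips; eligible A, B, C, D
Layer 15-131: 117 each from A, B, D = 117*3 = 351 chips; eligible A, B, D
Layer 132-164: 33 each from A, B = 33*2 = 66 chips; eligible A, B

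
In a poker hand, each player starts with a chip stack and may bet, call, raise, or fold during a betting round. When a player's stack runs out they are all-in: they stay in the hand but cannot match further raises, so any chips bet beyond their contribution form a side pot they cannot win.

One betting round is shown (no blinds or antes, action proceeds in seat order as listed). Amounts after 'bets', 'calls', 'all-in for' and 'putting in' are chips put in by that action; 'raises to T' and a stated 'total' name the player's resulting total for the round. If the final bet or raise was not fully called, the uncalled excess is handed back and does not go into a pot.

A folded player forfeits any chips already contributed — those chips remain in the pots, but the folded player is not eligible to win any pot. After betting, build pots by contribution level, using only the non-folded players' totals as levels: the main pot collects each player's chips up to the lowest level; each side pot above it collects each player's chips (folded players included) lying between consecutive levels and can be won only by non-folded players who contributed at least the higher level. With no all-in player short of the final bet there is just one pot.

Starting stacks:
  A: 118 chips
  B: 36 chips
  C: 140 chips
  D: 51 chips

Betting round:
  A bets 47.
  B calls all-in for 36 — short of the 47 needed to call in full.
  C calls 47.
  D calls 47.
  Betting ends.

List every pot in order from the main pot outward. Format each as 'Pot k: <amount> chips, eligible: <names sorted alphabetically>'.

Pot 1: 144 chips, eligible: A, B, C, D
Pot 2: 33 chips, eligible: A, C, D

Derivation:
Contributions: A=47, B=36, C=47, D=47
Pot levels (distinct totals of non-folded players): 36, 47
Layer 1-36: 36 each from A, B, C, D = 36*4 = 144 chips; eligible A, B, C, D
Layer 37-47: 11 each from A, C, D = 11*3 = 33 chips; eligible A, C, D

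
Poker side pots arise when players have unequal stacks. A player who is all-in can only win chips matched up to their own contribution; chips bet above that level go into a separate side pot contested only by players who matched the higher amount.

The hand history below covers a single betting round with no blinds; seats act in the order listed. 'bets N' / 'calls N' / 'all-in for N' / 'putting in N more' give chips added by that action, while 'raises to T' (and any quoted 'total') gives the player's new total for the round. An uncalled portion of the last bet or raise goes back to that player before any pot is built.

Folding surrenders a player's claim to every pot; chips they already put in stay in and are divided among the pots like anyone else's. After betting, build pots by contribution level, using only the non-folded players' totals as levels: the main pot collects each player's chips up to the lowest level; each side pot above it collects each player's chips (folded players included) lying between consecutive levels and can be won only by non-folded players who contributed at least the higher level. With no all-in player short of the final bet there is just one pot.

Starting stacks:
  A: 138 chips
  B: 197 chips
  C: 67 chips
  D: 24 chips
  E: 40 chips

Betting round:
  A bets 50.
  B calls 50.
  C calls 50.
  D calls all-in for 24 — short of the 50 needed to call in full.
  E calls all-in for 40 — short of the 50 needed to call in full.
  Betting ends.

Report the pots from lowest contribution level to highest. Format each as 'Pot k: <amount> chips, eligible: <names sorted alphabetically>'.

Pot 1: 120 chips, eligible: A, B, C, D, E
Pot 2: 64 chips, eligible: A, B, C, E
Pot 3: 30 chips, eligible: A, B, C

Derivation:
Contributions: A=50, B=50, C=50, D=24, E=40
Pot levels (distinct totals of non-folded players): 24, 40, 50
Layer 1-24: 24 each from A, B, C, D, E = 24*5 = 120 chips; eligible A, B, C, D, E
Layer 25-40: 16 each from A, B, C, E = 16*4 = 64 chips; eligible A, B, C, E
Layer 41-50: 10 each from A, B, C = 10*3 = 30 chips; eligible A, B, C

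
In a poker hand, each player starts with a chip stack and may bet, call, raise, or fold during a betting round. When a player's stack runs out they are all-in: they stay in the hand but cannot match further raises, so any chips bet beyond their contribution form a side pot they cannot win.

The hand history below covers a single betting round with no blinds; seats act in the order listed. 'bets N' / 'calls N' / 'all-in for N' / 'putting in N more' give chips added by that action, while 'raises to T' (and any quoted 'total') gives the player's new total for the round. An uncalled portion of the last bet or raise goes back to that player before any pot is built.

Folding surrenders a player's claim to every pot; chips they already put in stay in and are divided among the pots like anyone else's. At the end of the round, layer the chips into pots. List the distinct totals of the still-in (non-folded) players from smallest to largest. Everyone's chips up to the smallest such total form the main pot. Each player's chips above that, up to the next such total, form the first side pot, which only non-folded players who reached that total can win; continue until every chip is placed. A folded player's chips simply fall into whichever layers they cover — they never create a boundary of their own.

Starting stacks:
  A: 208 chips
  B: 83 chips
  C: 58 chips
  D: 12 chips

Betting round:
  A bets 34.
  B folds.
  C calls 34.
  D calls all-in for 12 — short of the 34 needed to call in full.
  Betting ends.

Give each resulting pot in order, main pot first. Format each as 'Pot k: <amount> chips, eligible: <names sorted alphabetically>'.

Contributions: A=34, C=34, D=12
Folded: B
Pot levels (distinct totals of non-folded players): 12, 34
Layer 1-12: 12 each from A, C, D = 12*3 = 36 chips; eligible A, C, D
Layer 13-34: 22 each from A, C = 22*2 = 44 chips; eligible A, C

Pot 1: 36 chips, eligible: A, C, D
Pot 2: 44 chips, eligible: A, C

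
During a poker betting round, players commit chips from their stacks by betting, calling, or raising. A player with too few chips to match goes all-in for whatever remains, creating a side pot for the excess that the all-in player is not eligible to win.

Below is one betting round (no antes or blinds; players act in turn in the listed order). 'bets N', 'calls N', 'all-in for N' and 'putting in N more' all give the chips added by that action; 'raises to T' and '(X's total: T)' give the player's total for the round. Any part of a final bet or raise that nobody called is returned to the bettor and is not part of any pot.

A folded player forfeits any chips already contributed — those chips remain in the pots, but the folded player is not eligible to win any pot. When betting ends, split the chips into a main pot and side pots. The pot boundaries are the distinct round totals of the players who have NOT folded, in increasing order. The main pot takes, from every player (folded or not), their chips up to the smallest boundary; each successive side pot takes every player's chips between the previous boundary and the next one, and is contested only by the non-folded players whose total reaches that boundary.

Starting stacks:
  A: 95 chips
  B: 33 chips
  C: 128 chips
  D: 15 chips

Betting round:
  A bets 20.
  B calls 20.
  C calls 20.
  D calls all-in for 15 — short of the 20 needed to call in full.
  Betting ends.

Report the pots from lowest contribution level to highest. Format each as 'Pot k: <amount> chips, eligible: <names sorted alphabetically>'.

Pot 1: 60 chips, eligible: A, B, C, D
Pot 2: 15 chips, eligible: A, B, C

Derivation:
Contributions: A=20, B=20, C=20, D=15
Pot levels (distinct totals of non-folded players): 15, 20
Layer 1-15: 15 each from A, B, C, D = 15*4 = 60 chips; eligible A, B, C, D
Layer 16-20: 5 each from A, B, C = 5*3 = 15 chips; eligible A, B, C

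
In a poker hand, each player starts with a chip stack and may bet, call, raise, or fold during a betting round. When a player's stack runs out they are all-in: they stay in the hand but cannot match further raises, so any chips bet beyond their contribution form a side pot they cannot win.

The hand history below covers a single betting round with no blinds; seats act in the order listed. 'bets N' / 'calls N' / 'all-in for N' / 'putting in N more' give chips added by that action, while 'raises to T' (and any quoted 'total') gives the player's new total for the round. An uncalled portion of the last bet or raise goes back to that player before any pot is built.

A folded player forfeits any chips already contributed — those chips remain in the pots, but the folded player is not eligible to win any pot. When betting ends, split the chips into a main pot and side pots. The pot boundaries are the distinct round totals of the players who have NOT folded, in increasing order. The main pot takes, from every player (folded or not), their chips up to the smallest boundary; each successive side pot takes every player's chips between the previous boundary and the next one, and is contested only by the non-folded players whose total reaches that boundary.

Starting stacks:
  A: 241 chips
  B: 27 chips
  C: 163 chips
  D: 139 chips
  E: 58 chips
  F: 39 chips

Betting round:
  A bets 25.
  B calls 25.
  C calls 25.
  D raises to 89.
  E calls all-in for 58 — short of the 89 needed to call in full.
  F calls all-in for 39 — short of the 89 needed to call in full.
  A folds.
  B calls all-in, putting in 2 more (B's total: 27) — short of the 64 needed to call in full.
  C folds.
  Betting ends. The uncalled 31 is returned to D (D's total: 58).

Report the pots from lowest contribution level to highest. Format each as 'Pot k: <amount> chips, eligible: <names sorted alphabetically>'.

Pot 1: 158 chips, eligible: B, D, E, F
Pot 2: 36 chips, eligible: D, E, F
Pot 3: 38 chips, eligible: D, E

Derivation:
Contributions (after 31 returned to D): A=25, B=27, C=25, D=58, E=58, F=39
Folded: A, C
Pot levels (distinct totals of non-folded players): 27, 39, 58
Layer 1-27: A 25 + B 27 + C 25 + D 27 + E 27 + F 27 = 158 chips; eligible B, D, E, F
Layer 28-39: 12 each from D, E, F = 12*3 = 36 chips; eligible D, E, F
Layer 40-58: 19 each from D, E = 19*2 = 38 chips; eligible D, E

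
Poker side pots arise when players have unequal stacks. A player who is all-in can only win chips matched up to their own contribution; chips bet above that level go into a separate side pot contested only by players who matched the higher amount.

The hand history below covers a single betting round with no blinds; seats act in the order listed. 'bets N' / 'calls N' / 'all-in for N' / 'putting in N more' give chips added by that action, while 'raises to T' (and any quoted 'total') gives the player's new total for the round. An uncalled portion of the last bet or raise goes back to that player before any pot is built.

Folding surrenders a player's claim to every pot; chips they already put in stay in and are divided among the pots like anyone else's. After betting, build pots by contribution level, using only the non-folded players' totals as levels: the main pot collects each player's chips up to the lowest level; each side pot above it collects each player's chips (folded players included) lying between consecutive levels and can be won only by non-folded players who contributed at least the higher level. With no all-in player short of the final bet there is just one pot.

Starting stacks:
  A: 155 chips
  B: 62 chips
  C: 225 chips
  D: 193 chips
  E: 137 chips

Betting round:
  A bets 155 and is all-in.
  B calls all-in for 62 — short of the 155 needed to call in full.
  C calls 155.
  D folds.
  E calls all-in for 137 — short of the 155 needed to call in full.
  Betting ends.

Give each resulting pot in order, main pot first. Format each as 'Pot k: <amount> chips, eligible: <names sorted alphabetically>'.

Pot 1: 248 chips, eligible: A, B, C, E
Pot 2: 225 chips, eligible: A, C, E
Pot 3: 36 chips, eligible: A, C

Derivation:
Contributions: A=155, B=62, C=155, E=137
Folded: D
Pot levels (distinct totals of non-folded players): 62, 137, 155
Layer 1-62: 62 each from A, B, C, E = 62*4 = 248 chips; eligible A, B, C, E
Layer 63-137: 75 each from A, C, E = 75*3 = 225 chips; eligible A, C, E
Layer 138-155: 18 each from A, C = 18*2 = 36 chips; eligible A, C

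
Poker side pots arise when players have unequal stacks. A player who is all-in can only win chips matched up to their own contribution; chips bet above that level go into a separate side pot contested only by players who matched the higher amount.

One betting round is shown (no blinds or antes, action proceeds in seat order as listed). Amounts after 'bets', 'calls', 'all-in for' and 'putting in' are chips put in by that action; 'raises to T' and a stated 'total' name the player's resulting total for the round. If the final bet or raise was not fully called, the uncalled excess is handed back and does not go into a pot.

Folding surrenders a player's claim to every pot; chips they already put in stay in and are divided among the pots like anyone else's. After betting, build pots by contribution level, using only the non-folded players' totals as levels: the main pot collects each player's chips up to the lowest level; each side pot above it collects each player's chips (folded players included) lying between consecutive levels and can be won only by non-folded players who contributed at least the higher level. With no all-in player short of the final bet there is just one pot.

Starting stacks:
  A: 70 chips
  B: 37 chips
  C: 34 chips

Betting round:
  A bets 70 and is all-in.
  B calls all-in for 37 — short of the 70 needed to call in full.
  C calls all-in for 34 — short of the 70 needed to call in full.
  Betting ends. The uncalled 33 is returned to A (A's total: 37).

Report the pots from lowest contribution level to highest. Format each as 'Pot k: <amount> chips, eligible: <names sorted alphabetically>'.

Pot 1: 102 chips, eligible: A, B, C
Pot 2: 6 chips, eligible: A, B

Derivation:
Contributions (after 33 returned to A): A=37, B=37, C=34
Pot levels (distinct totals of non-folded players): 34, 37
Layer 1-34: 34 each from A, B, C = 34*3 = 102 chips; eligible A, B, C
Layer 35-37: 3 each from A, B = 3*2 = 6 chips; eligible A, B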